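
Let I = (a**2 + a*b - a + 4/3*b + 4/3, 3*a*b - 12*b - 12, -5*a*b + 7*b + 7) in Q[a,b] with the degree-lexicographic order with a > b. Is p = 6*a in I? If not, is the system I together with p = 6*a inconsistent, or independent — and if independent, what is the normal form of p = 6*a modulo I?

First compute the reduced Gröbner basis of I by Buchberger's algorithm.
f_1 = a**2 + a*b - a + 4/3*b + 4/3, LT = a**2.
f_2 = 3*a*b - 12*b - 12, LT = a*b.
f_3 = -5*a*b + 7*b + 7, LT = a*b.

S(f_1,f_2): lcm = a**2*b. S = a*b**2 + 3*a*b + 4/3*b**2 + 4*a + 4/3*b.
  reduce S modulo (f_1, f_2, f_3):
  remainder 16/3*b**2 + 4*a + 52/3*b + 12 ≠ 0; add h_4 = 16/3*b**2 + 4*a + 52/3*b + 12 to the basis.

S(f_1,f_3): lcm = a**2*b. S = a*b**2 + 2/5*a*b + 4/3*b**2 + 7/5*a + 4/3*b.
  reduce S modulo (f_1, f_2, f_3, h_4):
  remainder -13/5*a - 52/5*b - 52/5 ≠ 0; add h_5 = -13/5*a - 52/5*b - 52/5 to the basis.

S(f_2,f_3): lcm = a*b. S = -13/5*b - 13/5.
  reduce S modulo (f_1, f_2, f_3, h_4, h_5):
  remainder -13/5*b - 13/5 ≠ 0; add h_6 = -13/5*b - 13/5 to the basis.

The other S-polynomials (S(f_1,h_4), S(f_2,h_4), S(f_3,h_4), S(f_1,h_5), S(f_2,h_5), S(f_3,h_5), S(h_4,h_5), S(f_1,h_6), S(f_2,h_6), S(f_3,h_6), S(h_4,h_6), S(h_5,h_6)) all reduce to 0 modulo the current basis, so we have a Gröbner basis.
Inter-reduce: drop elements whose leading term is divisible by another's, tail-reduce, and make monic.
Reduced Gröbner basis: {a, b + 1}.
Label its elements g_1 = a, g_2 = b + 1.

Reduce p = 6*a modulo G:
  leading term a: subtract (6)·g_1 from 6*a → 0
  normal form = 0.
Since the normal form is 0, p ∈ I.

6*a lies in I (it reduces to 0).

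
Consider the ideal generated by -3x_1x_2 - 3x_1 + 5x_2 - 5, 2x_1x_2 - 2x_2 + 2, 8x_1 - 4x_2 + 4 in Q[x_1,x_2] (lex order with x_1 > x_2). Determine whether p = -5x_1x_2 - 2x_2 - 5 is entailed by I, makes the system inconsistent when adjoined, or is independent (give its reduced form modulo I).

First compute the reduced Gröbner basis of I by Buchberger's algorithm.
f_1 = -3x_1x_2 - 3x_1 + 5x_2 - 5, LT = x_1x_2.
f_2 = 2x_1x_2 - 2x_2 + 2, LT = x_1x_2.
f_3 = 8x_1 - 4x_2 + 4, LT = x_1.

S(f_1,f_2): lcm = x_1x_2. S = x_1 - 2/3x_2 + 2/3.
  leading term x_1: subtract (1/8)·f_3 from x_1 - 2/3x_2 + 2/3 → -1/6x_2 + 1/6
  leading term x_2: no divisor's leading term divides it; move -1/6x_2 to the remainder.
  leading term 1: no divisor's leading term divides it; move 1/6 to the remainder.
  remainder -1/6x_2 + 1/6 ≠ 0; add h_4 = -1/6x_2 + 1/6 to the basis.

The other S-polynomials (S(f_1,f_3), S(f_2,f_3), S(f_1,h_4), S(f_2,h_4), S(f_3,h_4)) all reduce to 0 modulo the current basis, so we have a Gröbner basis.
Inter-reduce: drop elements whose leading term is divisible by another's, tail-reduce, and make monic.
Reduced Gröbner basis: {x_1, x_2 - 1}.
Label its elements g_1 = x_1, g_2 = x_2 - 1.

Reduce p = -5x_1x_2 - 2x_2 - 5 modulo G:
  leading term x_1x_2: subtract (-5x_2)·g_1 from -5x_1x_2 - 2x_2 - 5 → -2x_2 - 5
  leading term x_2: subtract (-2)·g_2 from -2x_2 - 5 → -7
  leading term 1: no divisor's leading term divides it; move -7 to the remainder.
  normal form = -7.
The normal form is nonzero, so p ∉ I. Since p minus its normal form lies in I, I + (p) = I + (r) where r = -7; decide whether this ideal is the whole ring.
Here r = -7 is a nonzero constant, hence a unit: 1 ∈ I + (p), the Gröbner basis of I + (p) is {1}, and the enlarged system has no common solution — adjoining p is inconsistent.

Adjoining -5x_1x_2 - 2x_2 - 5 makes the ideal the whole ring: the system is inconsistent.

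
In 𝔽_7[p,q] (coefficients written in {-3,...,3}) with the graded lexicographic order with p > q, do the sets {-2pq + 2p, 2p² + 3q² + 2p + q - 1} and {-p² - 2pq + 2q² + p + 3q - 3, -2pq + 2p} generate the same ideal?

Yes, the ideals are equal.

For a fixed monomial order, each ideal has a unique reduced Gröbner basis; comparing bases decides equality.
Buchberger on the first generating set:
f_1 = -2pq + 2p, LT = pq.
f_2 = 2p² + 3q² + 2p + q - 1, LT = p².

S(f_1,f_2): lcm = p²q. S = 2q³ - p² - pq + 3q² - 3q.
  leading term q³: no divisor's leading term divides it; move 2q³ to the remainder.
  leading term p²: subtract (3)·f_2 from -p² - pq + 3q² - 3q → -pq + q² + p + q + 3
  leading term pq: subtract (-3)·f_1 from -pq + q² + p + q + 3 → q² + q + 3
  leading term q²: no divisor's leading term divides it; move q² to the remainder.
  leading term q: no divisor's leading term divides it; move q to the remainder.
  leading term 1: no divisor's leading term divides it; move 3 to the remainder.
  remainder 2q³ + q² + q + 3 ≠ 0; add g_3 = 2q³ + q² + q + 3 to the basis.

The other S-polynomials (S(f_1,g_3), S(f_2,g_3)) all reduce to 0 modulo the current basis, so we have a Gröbner basis.
Inter-reduce: drop elements whose leading term is divisible by another's, tail-reduce, and make monic.
Reduced Gröbner basis: {q³ - 3q² - 3q - 2, p² - 2q² + p - 3q + 3, pq - p}.

Buchberger on the second generating set:
h_1 = -p² - 2pq + 2q² + p + 3q - 3, LT = p².
h_2 = -2pq + 2p, LT = pq.

S(h_1,h_2): lcm = p²q. S = 2pq² - 2q³ + p² - pq - 3q² + 3q.
  leading term pq²: subtract (-q)·h_2 from 2pq² - 2q³ + p² - pq - 3q² + 3q → -2q³ + p² + pq - 3q² + 3q
  leading term q³: no divisor's leading term divides it; move -2q³ to the remainder.
  leading term p²: subtract (-1)·h_1 from p² + pq - 3q² + 3q → -pq - q² + p - q - 3
  leading term pq: subtract (-3)·h_2 from -pq - q² + p - q - 3 → -q² - q - 3
  leading term q²: no divisor's leading term divides it; move -q² to the remainder.
  leading term q: no divisor's leading term divides it; move -q to the remainder.
  leading term 1: no divisor's leading term divides it; move -3 to the remainder.
  remainder -2q³ - q² - q - 3 ≠ 0; add k_3 = -2q³ - q² - q - 3 to the basis.

The other S-polynomials (S(h_1,k_3), S(h_2,k_3)) all reduce to 0 modulo the current basis, so we have a Gröbner basis.
Inter-reduce: drop elements whose leading term is divisible by another's, tail-reduce, and make monic.
Reduced Gröbner basis: {q³ - 3q² - 3q - 2, p² - 2q² + p - 3q + 3, pq - p}.

The two bases agree; hence the ideals are identical.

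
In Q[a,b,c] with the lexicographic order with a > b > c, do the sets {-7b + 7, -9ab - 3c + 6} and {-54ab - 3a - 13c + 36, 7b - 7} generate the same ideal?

Since reduced Gröbner bases are canonical representatives of ideals under a given ordering, it suffices to compute and compare them.
Buchberger on the first generating set:
f_1 = -7b + 7, LT = b.
f_2 = -9ab - 3c + 6, LT = ab.

S(f_1,f_2): lcm = ab. S = -a - \tfrac{1}{3}c + \tfrac{2}{3}.
  reduce S modulo (f_1, f_2):
  remainder -a - \tfrac{1}{3}c + \tfrac{2}{3} ≠ 0; add g_3 = -a - \tfrac{1}{3}c + \tfrac{2}{3} to the basis.

The other S-polynomials (S(f_1,g_3), S(f_2,g_3)) all reduce to 0 modulo the current basis, so we have a Gröbner basis.
Inter-reduce: drop elements whose leading term is divisible by another's, tail-reduce, and make monic.
Reduced Gröbner basis: {a + \tfrac{1}{3}c - \tfrac{2}{3}, b - 1}.

Buchberger on the second generating set:
h_1 = -54ab - 3a - 13c + 36, LT = ab.
h_2 = 7b - 7, LT = b.

S(h_1,h_2): lcm = ab. S = \tfrac{19}{18}a + \tfrac{13}{54}c - \tfrac{2}{3}.
  reduce S modulo (h_1, h_2):
  remainder \tfrac{19}{18}a + \tfrac{13}{54}c - \tfrac{2}{3} ≠ 0; add k_3 = \tfrac{19}{18}a + \tfrac{13}{54}c - \tfrac{2}{3} to the basis.

The other S-polynomials (S(h_1,k_3), S(h_2,k_3)) all reduce to 0 modulo the current basis, so we have a Gröbner basis.
Inter-reduce: drop elements whose leading term is divisible by another's, tail-reduce, and make monic.
Reduced Gröbner basis: {a + \tfrac{13}{57}c - \tfrac{12}{19}, b - 1}.

Since the reduced bases disagree, the two ideals are not the same.

No, the ideals differ.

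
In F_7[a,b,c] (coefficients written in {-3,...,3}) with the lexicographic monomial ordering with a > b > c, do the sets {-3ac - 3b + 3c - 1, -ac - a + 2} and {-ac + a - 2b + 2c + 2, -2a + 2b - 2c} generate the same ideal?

Equality of ideals is decidable: compute both reduced Gröbner bases (unique for the ordering) and check whether they agree.
Buchberger on the first generating set:
f_1 = -3ac - 3b + 3c - 1, LT = ac.
f_2 = -ac - a + 2, LT = ac.

S(f_1,f_2): lcm = ac. S = -a + b - c.
  leading term a: no divisor's leading term divides it; move -a to the remainder.
  leading term b: no divisor's leading term divides it; move b to the remainder.
  leading term c: no divisor's leading term divides it; move -c to the remainder.
  remainder -a + b - c ≠ 0; add g_3 = -a + b - c to the basis.

S(f_1,g_3): lcm = ac. S = bc + b - c^{2} - c - 2.
  leading term bc: no divisor's leading term divides it; move bc to the remainder.
  leading term b: no divisor's leading term divides it; move b to the remainder.
  leading term c^{2}: no divisor's leading term divides it; move -c^{2} to the remainder.
  leading term c: no divisor's leading term divides it; move -c to the remainder.
  leading term 1: no divisor's leading term divides it; move -2 to the remainder.
  remainder bc + b - c^{2} - c - 2 ≠ 0; add g_4 = bc + b - c^{2} - c - 2 to the basis.

The other S-polynomials (S(f_2,g_3), S(f_1,g_4), S(f_2,g_4), S(g_3,g_4)) all reduce to 0 modulo the current basis, so we have a Gröbner basis.
Inter-reduce: drop elements whose leading term is divisible by another's, tail-reduce, and make monic.
Reduced Gröbner basis: {a - b + c, bc + b - c^{2} - c - 2}.

Buchberger on the second generating set:
h_1 = -ac + a - 2b + 2c + 2, LT = ac.
h_2 = -2a + 2b - 2c, LT = a.

S(h_1,h_2): lcm = ac. S = -a + bc + 2b - c^{2} - 2c - 2.
  leading term a: subtract (-3)·h_2 from -a + bc + 2b - c^{2} - 2c - 2 → bc + b - c^{2} - c - 2
  leading term bc: no divisor's leading term divides it; move bc to the remainder.
  leading term b: no divisor's leading term divides it; move b to the remainder.
  leading term c^{2}: no divisor's leading term divides it; move -c^{2} to the remainder.
  leading term c: no divisor's leading term divides it; move -c to the remainder.
  leading term 1: no divisor's leading term divides it; move -2 to the remainder.
  remainder bc + b - c^{2} - c - 2 ≠ 0; add k_3 = bc + b - c^{2} - c - 2 to the basis.

The other S-polynomials (S(h_1,k_3), S(h_2,k_3)) all reduce to 0 modulo the current basis, so we have a Gröbner basis.
Inter-reduce: drop elements whose leading term is divisible by another's, tail-reduce, and make monic.
Reduced Gröbner basis: {a - b + c, bc + b - c^{2} - c - 2}.

Same reduced basis, so the two generating sets span the same ideal.

Yes, the ideals are equal.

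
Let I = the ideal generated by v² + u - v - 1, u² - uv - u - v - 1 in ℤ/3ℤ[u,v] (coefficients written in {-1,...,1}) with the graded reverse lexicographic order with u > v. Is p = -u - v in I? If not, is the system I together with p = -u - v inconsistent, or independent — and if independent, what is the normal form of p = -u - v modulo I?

Adjoining -u - v makes the ideal the whole ring: the system is inconsistent.

First compute the reduced Gröbner basis of I by Buchberger's algorithm.
f_1 = v² + u - v - 1, LT = v².
f_2 = u² - uv - u - v - 1, LT = u².

The S-polynomials (S(f_1,f_2)) all reduce to 0 modulo the current basis, so we have a Gröbner basis.
Inter-reduce: drop elements whose leading term is divisible by another's, tail-reduce, and make monic.
Reduced Gröbner basis: {u² - uv - u - v - 1, v² + u - v - 1}.
Label its elements g_1 = u² - uv - u - v - 1, g_2 = v² + u - v - 1.

Reduce p = -u - v modulo G:
  leading term u: no divisor's leading term divides it; move -u to the remainder.
  leading term v: no divisor's leading term divides it; move -v to the remainder.
  normal form = -u - v.
The normal form is nonzero, so p ∉ I. Since p minus its normal form lies in I, I + (p) = I + (r) where r = -u - v; decide whether this ideal is the whole ring.
Run Buchberger on G together with r (pairs among the g_i already reduce to 0 since G is a Gröbner basis):
g_1 = u² - uv - u - v - 1, LT = u².
g_2 = v² + u - v - 1, LT = v².
r = -u - v, LT = u.

S(g_1,r): lcm = u². S = uv - u - v - 1.
  leading term uv: subtract (-v)·r from uv - u - v - 1 → -v² - u - v - 1
  leading term v²: subtract (-1)·g_2 from -v² - u - v - 1 → v + 1
  leading term v: no divisor's leading term divides it; move v to the remainder.
  leading term 1: no divisor's leading term divides it; move 1 to the remainder.
  remainder v + 1 ≠ 0; add m_4 = v + 1 to the basis.

S(g_2,m_4): lcm = v². S = u + v - 1.
  leading term u: subtract (-1)·r from u + v - 1 → -1
  leading term 1: no divisor's leading term divides it; move -1 to the remainder.
  remainder -1 ≠ 0; add m_5 = -1 to the basis.

The other S-polynomials (S(g_1,g_2), S(g_2,r), S(g_1,m_4), S(r,m_4), S(g_1,m_5), S(g_2,m_5), S(r,m_5), S(m_4,m_5)) all reduce to 0 modulo the current basis, so we have a Gröbner basis.
Inter-reduce: drop elements whose leading term is divisible by another's, tail-reduce, and make monic.
Reduced Gröbner basis: {1}.
The reduced Gröbner basis of I + (p) is {1}: the ideal is the whole ring, so the enlarged system has no common solution — adjoining p is inconsistent.

The remainder on division by a Gröbner basis is unique — it is the normal form.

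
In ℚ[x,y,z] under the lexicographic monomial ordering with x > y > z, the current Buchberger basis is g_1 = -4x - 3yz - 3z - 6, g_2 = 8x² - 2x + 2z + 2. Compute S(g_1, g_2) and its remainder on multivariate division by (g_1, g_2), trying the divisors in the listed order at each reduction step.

lcm(LM(g_1), LM(g_2)) = x².
S = (lcm/LT(g_1))·g_1 − (lcm/LT(g_2))·g_2 = ¾xyz + ¾xz + 7/4x - ¼z - ¼.
Reduce S modulo (g_1, g_2) in that order:
  leading term xyz: subtract (-3/16yz)·g_1 from ¾xyz + ¾xz + 7/4x - ¼z - ¼ → ¾xz + 7/4x - 9/16y²z² - 9/16yz² - 9/8yz - ¼z - ¼
  leading term xz: subtract (-3/16z)·g_1 from ¾xz + 7/4x - 9/16y²z² - 9/16yz² - 9/8yz - ¼z - ¼ → 7/4x - 9/16y²z² - 9/8yz² - 9/8yz - 9/16z² - 11/8z - ¼
  leading term x: subtract (-7/16)·g_1 from 7/4x - 9/16y²z² - 9/8yz² - 9/8yz - 9/16z² - 11/8z - ¼ → -9/16y²z² - 9/8yz² - 39/16yz - 9/16z² - 43/16z - 23/8
  leading term y²z²: no divisor's leading term divides it; move -9/16y²z² to the remainder.
  leading term yz²: no divisor's leading term divides it; move -9/8yz² to the remainder.
  leading term yz: no divisor's leading term divides it; move -39/16yz to the remainder.
  leading term z²: no divisor's leading term divides it; move -9/16z² to the remainder.
  leading term z: no divisor's leading term divides it; move -43/16z to the remainder.
  leading term 1: no divisor's leading term divides it; move -23/8 to the remainder.
The remainder -9/16y²z² - 9/8yz² - 39/16yz - 9/16z² - 43/16z - 23/8 is nonzero, so it would be added as the next basis element.

S(g_1, g_2) = ¾xyz + ¾xz + 7/4x - ¼z - ¼; remainder on division = -9/16y²z² - 9/8yz² - 39/16yz - 9/16z² - 43/16z - 23/8.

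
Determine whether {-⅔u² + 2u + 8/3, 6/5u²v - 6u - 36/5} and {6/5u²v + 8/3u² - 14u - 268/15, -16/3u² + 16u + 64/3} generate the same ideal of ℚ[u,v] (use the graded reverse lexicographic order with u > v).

Since reduced Gröbner bases are canonical representatives of ideals under a given ordering, it suffices to compute and compare them.
Buchberger on the first generating set:
f_1 = -⅔u² + 2u + 8/3, LT = u².
f_2 = 6/5u²v - 6u - 36/5, LT = u²v.

S(f_1,f_2): lcm = u²v. S = -3uv + 5u - 4v + 6.
  leading term uv: no divisor's leading term divides it; move -3uv to the remainder.
  leading term u: no divisor's leading term divides it; move 5u to the remainder.
  leading term v: no divisor's leading term divides it; move -4v to the remainder.
  leading term 1: no divisor's leading term divides it; move 6 to the remainder.
  remainder -3uv + 5u - 4v + 6 ≠ 0; add g_3 = -3uv + 5u - 4v + 6 to the basis.

S(f_1,g_3): lcm = u²v. S = 5/3u² - 13/3uv + 2u - 4v.
  leading term u²: subtract (-5/2)·f_1 from 5/3u² - 13/3uv + 2u - 4v → -13/3uv + 7u - 4v + 20/3
  leading term uv: subtract (13/9)·g_3 from -13/3uv + 7u - 4v + 20/3 → -2/9u + 16/9v - 2
  leading term u: no divisor's leading term divides it; move -2/9u to the remainder.
  leading term v: no divisor's leading term divides it; move 16/9v to the remainder.
  leading term 1: no divisor's leading term divides it; move -2 to the remainder.
  remainder -2/9u + 16/9v - 2 ≠ 0; add g_4 = -2/9u + 16/9v - 2 to the basis.

S(f_2,g_4): lcm = u²v. S = 8uv² - 9uv - 5u - 6.
  leading term uv²: subtract (-8/3v)·g_3 from 8uv² - 9uv - 5u - 6 → 13/3uv - 32/3v² - 5u + 16v - 6
  leading term uv: subtract (-13/9)·g_3 from 13/3uv - 32/3v² - 5u + 16v - 6 → -32/3v² + 20/9u + 92/9v + 8/3
  leading term v²: no divisor's leading term divides it; move -32/3v² to the remainder.
  leading term u: subtract (-10)·g_4 from 20/9u + 92/9v + 8/3 → 28v - 52/3
  leading term v: no divisor's leading term divides it; move 28v to the remainder.
  leading term 1: no divisor's leading term divides it; move -52/3 to the remainder.
  remainder -32/3v² + 28v - 52/3 ≠ 0; add g_5 = -32/3v² + 28v - 52/3 to the basis.

The other S-polynomials (S(f_2,g_3), S(f_1,g_4), S(g_3,g_4), S(f_1,g_5), S(f_2,g_5), S(g_3,g_5), S(g_4,g_5)) all reduce to 0 modulo the current basis, so we have a Gröbner basis.
Inter-reduce: drop elements whose leading term is divisible by another's, tail-reduce, and make monic.
Reduced Gröbner basis: {v² - 21/8v + 13/8, u - 8v + 9}.

Buchberger on the second generating set:
h_1 = 6/5u²v + 8/3u² - 14u - 268/15, LT = u²v.
h_2 = -16/3u² + 16u + 64/3, LT = u².

S(h_1,h_2): lcm = u²v. S = 20/9u² + 3uv - 35/3u + 4v - 134/9.
  leading term u²: subtract (-5/12)·h_2 from 20/9u² + 3uv - 35/3u + 4v - 134/9 → 3uv - 5u + 4v - 6
  leading term uv: no divisor's leading term divides it; move 3uv to the remainder.
  leading term u: no divisor's leading term divides it; move -5u to the remainder.
  leading term v: no divisor's leading term divides it; move 4v to the remainder.
  leading term 1: no divisor's leading term divides it; move -6 to the remainder.
  remainder 3uv - 5u + 4v - 6 ≠ 0; add k_3 = 3uv - 5u + 4v - 6 to the basis.

S(h_1,k_3): lcm = u²v. S = 35/9u² - 4/3uv - 29/3u - 134/9.
  leading term u²: subtract (-35/48)·h_2 from 35/9u² - 4/3uv - 29/3u - 134/9 → -4/3uv + 2u + ⅔
  leading term uv: subtract (-4/9)·k_3 from -4/3uv + 2u + ⅔ → -2/9u + 16/9v - 2
  leading term u: no divisor's leading term divides it; move -2/9u to the remainder.
  leading term v: no divisor's leading term divides it; move 16/9v to the remainder.
  leading term 1: no divisor's leading term divides it; move -2 to the remainder.
  remainder -2/9u + 16/9v - 2 ≠ 0; add k_4 = -2/9u + 16/9v - 2 to the basis.

S(h_1,k_4): lcm = u²v. S = 8uv² + 20/9u² - 9uv - 35/3u - 134/9.
  leading term uv²: subtract (8/3v)·k_3 from 8uv² + 20/9u² - 9uv - 35/3u - 134/9 → 20/9u² + 13/3uv - 32/3v² - 35/3u + 16v - 134/9
  leading term u²: subtract (-5/12)·h_2 from 20/9u² + 13/3uv - 32/3v² - 35/3u + 16v - 134/9 → 13/3uv - 32/3v² - 5u + 16v - 6
  leading term uv: subtract (13/9)·k_3 from 13/3uv - 32/3v² - 5u + 16v - 6 → -32/3v² + 20/9u + 92/9v + 8/3
  leading term v²: no divisor's leading term divides it; move -32/3v² to the remainder.
  leading term u: subtract (-10)·k_4 from 20/9u + 92/9v + 8/3 → 28v - 52/3
  leading term v: no divisor's leading term divides it; move 28v to the remainder.
  leading term 1: no divisor's leading term divides it; move -52/3 to the remainder.
  remainder -32/3v² + 28v - 52/3 ≠ 0; add k_5 = -32/3v² + 28v - 52/3 to the basis.

The other S-polynomials (S(h_2,k_3), S(h_2,k_4), S(k_3,k_4), S(h_1,k_5), S(h_2,k_5), S(k_3,k_5), S(k_4,k_5)) all reduce to 0 modulo the current basis, so we have a Gröbner basis.
Inter-reduce: drop elements whose leading term is divisible by another's, tail-reduce, and make monic.
Reduced Gröbner basis: {v² - 21/8v + 13/8, u - 8v + 9}.

Same reduced basis, so the two generating sets span the same ideal.
The same test decides containment: I ⊆ J iff every generator of I reduces to 0 modulo a Gröbner basis of J.

Yes, the ideals are equal.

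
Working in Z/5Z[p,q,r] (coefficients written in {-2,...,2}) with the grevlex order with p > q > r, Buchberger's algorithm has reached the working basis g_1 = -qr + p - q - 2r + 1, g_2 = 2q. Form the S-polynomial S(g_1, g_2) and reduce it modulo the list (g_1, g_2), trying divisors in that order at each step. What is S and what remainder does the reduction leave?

lcm(LM(g_1), LM(g_2)) = qr.
S = (lcm/LT(g_1))·g_1 − (lcm/LT(g_2))·g_2 = -p + q + 2r - 1.
Reduce S modulo (g_1, g_2) in that order:
  leading term p: no divisor's leading term divides it; move -p to the remainder.
  leading term q: subtract (-2)·g_2 from q + 2r - 1 → 2r - 1
  leading term r: no divisor's leading term divides it; move 2r to the remainder.
  leading term 1: no divisor's leading term divides it; move -1 to the remainder.
The remainder -p + 2r - 1 is nonzero, so it would be added as the next basis element.

S(g_1, g_2) = -p + q + 2r - 1; remainder on division = -p + 2r - 1.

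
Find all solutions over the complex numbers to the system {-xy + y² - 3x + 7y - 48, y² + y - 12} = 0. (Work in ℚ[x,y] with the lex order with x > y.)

{(60, -4), (-3, 3)}

Compute a lex Gröbner basis by Buchberger's algorithm.
f_1 = -xy - 3x + y² + 7y - 48, LT = xy.
f_2 = y² + y - 12, LT = y².

S(f_1,f_2): lcm = xy². S = 2xy + 12x - y³ - 7y² + 48y.
  reduce S modulo (f_1, f_2):
  remainder 6x + 54y - 144 ≠ 0; add h_3 = 6x + 54y - 144 to the basis.

The other S-polynomials (S(f_1,h_3), S(f_2,h_3)) all reduce to 0 modulo the current basis, so we have a Gröbner basis.
Inter-reduce: drop elements whose leading term is divisible by another's, tail-reduce, and make monic.
Reduced Gröbner basis: {x + 9y - 24, y² + y - 12}.

A lex Gröbner basis eliminates variables successively. Here y² + y - 12 depends only on y, with roots {-4, 3}; lifting each root through the earlier basis elements recovers the full solutions.
  y = -4: the earlier basis element becomes x - 60 = 0, giving x = 60 — point (60, -4).
  y = 3: the earlier basis element becomes x + 3 = 0, giving x = -3 — point (-3, 3).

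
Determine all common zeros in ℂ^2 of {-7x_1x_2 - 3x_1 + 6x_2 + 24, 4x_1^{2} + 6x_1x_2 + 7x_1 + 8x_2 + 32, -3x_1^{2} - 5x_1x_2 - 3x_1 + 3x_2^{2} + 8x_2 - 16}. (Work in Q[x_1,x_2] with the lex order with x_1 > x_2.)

{(0, -4)}

Compute a lex Gröbner basis by Buchberger's algorithm.
f_1 = -7x_1x_2 - 3x_1 + 6x_2 + 24, LT = x_1x_2.
f_2 = 4x_1^{2} + 6x_1x_2 + 7x_1 + 8x_2 + 32, LT = x_1^{2}.
f_3 = -3x_1^{2} - 5x_1x_2 - 3x_1 + 3x_2^{2} + 8x_2 - 16, LT = x_1^{2}.

S(f_1,f_2): lcm = x_1^{2}x_2. S = \tfrac{3}{7}x_1^{2} - \tfrac{3}{2}x_1x_2^{2} - \tfrac{73}{28}x_1x_2 - \tfrac{24}{7}x_1 - 2x_2^{2} - 8x_2.
  leading term x_1^{2}: subtract (\tfrac{3}{28})·f_2 from \tfrac{3}{7}x_1^{2} - \tfrac{3}{2}x_1x_2^{2} - \tfrac{73}{28}x_1x_2 - \tfrac{24}{7}x_1 - 2x_2^{2} - 8x_2 → -\tfrac{3}{2}x_1x_2^{2} - \tfrac{13}{4}x_1x_2 - \tfrac{117}{28}x_1 - 2x_2^{2} - \tfrac{62}{7}x_2 - \tfrac{24}{7}
  leading term x_1x_2^{2}: subtract (\tfrac{3}{14}x_2)·f_1 from -\tfrac{3}{2}x_1x_2^{2} - \tfrac{13}{4}x_1x_2 - \tfrac{117}{28}x_1 - 2x_2^{2} - \tfrac{62}{7}x_2 - \tfrac{24}{7} → -\tfrac{73}{28}x_1x_2 - \tfrac{117}{28}x_1 - \tfrac{23}{7}x_2^{2} - 14x_2 - \tfrac{24}{7}
  leading term x_1x_2: subtract (\tfrac{73}{196})·f_1 from -\tfrac{73}{28}x_1x_2 - \tfrac{117}{28}x_1 - \tfrac{23}{7}x_2^{2} - 14x_2 - \tfrac{24}{7} → -\tfrac{150}{49}x_1 - \tfrac{23}{7}x_2^{2} - \tfrac{1591}{98}x_2 - \tfrac{606}{49}
  leading term x_1: no divisor's leading term divides it; move -\tfrac{150}{49}x_1 to the remainder.
  leading term x_2^{2}: no divisor's leading term divides it; move -\tfrac{23}{7}x_2^{2} to the remainder.
  leading term x_2: no divisor's leading term divides it; move -\tfrac{1591}{98}x_2 to the remainder.
  leading term 1: no divisor's leading term divides it; move -\tfrac{606}{49} to the remainder.
  remainder -\tfrac{150}{49}x_1 - \tfrac{23}{7}x_2^{2} - \tfrac{1591}{98}x_2 - \tfrac{606}{49} ≠ 0; add h_4 = -\tfrac{150}{49}x_1 - \tfrac{23}{7}x_2^{2} - \tfrac{1591}{98}x_2 - \tfrac{606}{49} to the basis.

S(f_1,f_3): lcm = x_1^{2}x_2. S = \tfrac{3}{7}x_1^{2} - \tfrac{5}{3}x_1x_2^{2} - \tfrac{13}{7}x_1x_2 - \tfrac{24}{7}x_1 + x_2^{3} + \tfrac{8}{3}x_2^{2} - \tfrac{16}{3}x_2.
  leading term x_1^{2}: subtract (\tfrac{3}{28})·f_2 from \tfrac{3}{7}x_1^{2} - \tfrac{5}{3}x_1x_2^{2} - \tfrac{13}{7}x_1x_2 - \tfrac{24}{7}x_1 + x_2^{3} + \tfrac{8}{3}x_2^{2} - \tfrac{16}{3}x_2 → -\tfrac{5}{3}x_1x_2^{2} - \tfrac{5}{2}x_1x_2 - \tfrac{117}{28}x_1 + x_2^{3} + \tfrac{8}{3}x_2^{2} - \tfrac{130}{21}x_2 - \tfrac{24}{7}
  leading term x_1x_2^{2}: subtract (\tfrac{5}{21}x_2)·f_1 from -\tfrac{5}{3}x_1x_2^{2} - \tfrac{5}{2}x_1x_2 - \tfrac{117}{28}x_1 + x_2^{3} + \tfrac{8}{3}x_2^{2} - \tfrac{130}{21}x_2 - \tfrac{24}{7} → -\tfrac{25}{14}x_1x_2 - \tfrac{117}{28}x_1 + x_2^{3} + \tfrac{26}{21}x_2^{2} - \tfrac{250}{21}x_2 - \tfrac{24}{7}
  leading term x_1x_2: subtract (\tfrac{25}{98})·f_1 from -\tfrac{25}{14}x_1x_2 - \tfrac{117}{28}x_1 + x_2^{3} + \tfrac{26}{21}x_2^{2} - \tfrac{250}{21}x_2 - \tfrac{24}{7} → -\tfrac{669}{196}x_1 + x_2^{3} + \tfrac{26}{21}x_2^{2} - \tfrac{1975}{147}x_2 - \tfrac{468}{49}
  leading term x_1: subtract (\tfrac{223}{200})·h_4 from -\tfrac{669}{196}x_1 + x_2^{3} + \tfrac{26}{21}x_2^{2} - \tfrac{1975}{147}x_2 - \tfrac{468}{49} → x_2^{3} + \tfrac{2941}{600}x_2^{2} + \tfrac{39197}{8400}x_2 + \tfrac{2967}{700}
  leading term x_2^{3}: no divisor's leading term divides it; move x_2^{3} to the remainder.
  leading term x_2^{2}: no divisor's leading term divides it; move \tfrac{2941}{600}x_2^{2} to the remainder.
  leading term x_2: no divisor's leading term divides it; move \tfrac{39197}{8400}x_2 to the remainder.
  leading term 1: no divisor's leading term divides it; move \tfrac{2967}{700} to the remainder.
  remainder x_2^{3} + \tfrac{2941}{600}x_2^{2} + \tfrac{39197}{8400}x_2 + \tfrac{2967}{700} ≠ 0; add h_5 = x_2^{3} + \tfrac{2941}{600}x_2^{2} + \tfrac{39197}{8400}x_2 + \tfrac{2967}{700} to the basis.

S(f_2,f_3): lcm = x_1^{2}. S = -\tfrac{1}{6}x_1x_2 + \tfrac{3}{4}x_1 + x_2^{2} + \tfrac{14}{3}x_2 + \tfrac{8}{3}.
  leading term x_1x_2: subtract (\tfrac{1}{42})·f_1 from -\tfrac{1}{6}x_1x_2 + \tfrac{3}{4}x_1 + x_2^{2} + \tfrac{14}{3}x_2 + \tfrac{8}{3} → \tfrac{23}{28}x_1 + x_2^{2} + \tfrac{95}{21}x_2 + \tfrac{44}{21}
  leading term x_1: subtract (-\tfrac{161}{600})·h_4 from \tfrac{23}{28}x_1 + x_2^{2} + \tfrac{95}{21}x_2 + \tfrac{44}{21} → \tfrac{71}{600}x_2^{2} + \tfrac{67}{400}x_2 - \tfrac{367}{300}
  leading term x_2^{2}: no divisor's leading term divides it; move \tfrac{71}{600}x_2^{2} to the remainder.
  leading term x_2: no divisor's leading term divides it; move \tfrac{67}{400}x_2 to the remainder.
  leading term 1: no divisor's leading term divides it; move -\tfrac{367}{300} to the remainder.
  remainder \tfrac{71}{600}x_2^{2} + \tfrac{67}{400}x_2 - \tfrac{367}{300} ≠ 0; add h_6 = \tfrac{71}{600}x_2^{2} + \tfrac{67}{400}x_2 - \tfrac{367}{300} to the basis.

S(f_1,h_4): lcm = x_1x_2. S = \tfrac{3}{7}x_1 - \tfrac{161}{150}x_2^{3} - \tfrac{1591}{300}x_2^{2} - \tfrac{857}{175}x_2 - \tfrac{24}{7}.
  leading term x_1: subtract (-\tfrac{7}{50})·h_4 from \tfrac{3}{7}x_1 - \tfrac{161}{150}x_2^{3} - \tfrac{1591}{300}x_2^{2} - \tfrac{857}{175}x_2 - \tfrac{24}{7} → -\tfrac{161}{150}x_2^{3} - \tfrac{1729}{300}x_2^{2} - \tfrac{717}{100}x_2 - \tfrac{129}{25}
  leading term x_2^{3}: subtract (-\tfrac{161}{150})·h_5 from -\tfrac{161}{150}x_2^{3} - \tfrac{1729}{300}x_2^{2} - \tfrac{717}{100}x_2 - \tfrac{129}{25} → -\tfrac{45199}{90000}x_2^{2} - \tfrac{389069}{180000}x_2 - \tfrac{3053}{5000}
  leading term x_2^{2}: subtract (-\tfrac{45199}{10650})·h_6 from -\tfrac{45199}{90000}x_2^{2} - \tfrac{389069}{180000}x_2 - \tfrac{3053}{5000} → -\tfrac{185389}{127800}x_2 - \tfrac{185389}{31950}
  leading term x_2: no divisor's leading term divides it; move -\tfrac{185389}{127800}x_2 to the remainder.
  leading term 1: no divisor's leading term divides it; move -\tfrac{185389}{31950} to the remainder.
  remainder -\tfrac{185389}{127800}x_2 - \tfrac{185389}{31950} ≠ 0; add h_7 = -\tfrac{185389}{127800}x_2 - \tfrac{185389}{31950} to the basis.

The other S-polynomials (S(f_2,h_4), S(f_3,h_4), S(f_1,h_5), S(f_2,h_5), S(f_3,h_5), S(h_4,h_5), S(f_1,h_6), S(f_2,h_6), S(f_3,h_6), S(h_4,h_6), S(h_5,h_6), S(f_1,h_7), S(f_2,h_7), S(f_3,h_7), S(h_4,h_7), S(h_5,h_7), S(h_6,h_7)) all reduce to 0 modulo the current basis, so we have a Gröbner basis.
Inter-reduce: drop elements whose leading term is divisible by another's, tail-reduce, and make monic.
Reduced Gröbner basis: {x_1, x_2 + 4}.

From the last basis element, x_2 + 4 = 0, so x_2 takes values in {-4}. Each choice, substituted upward through the basis, yields the corresponding point(s) of the solution set.
  x_2 = -4: the earlier basis element becomes x_1 = 0, giving x_1 = 0 — point (0, -4).
Substituting each solution back into the original system confirms all equations vanish.
A lex Gröbner basis triangularizes the system, enabling back-substitution.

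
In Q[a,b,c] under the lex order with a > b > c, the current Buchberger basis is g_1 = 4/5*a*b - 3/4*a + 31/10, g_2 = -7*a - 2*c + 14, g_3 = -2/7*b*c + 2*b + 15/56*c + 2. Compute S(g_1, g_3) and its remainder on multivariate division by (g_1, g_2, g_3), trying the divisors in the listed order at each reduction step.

lcm(LM(g_1), LM(g_3)) = a*b*c.
S = (lcm/LT(g_1))·g_1 − (lcm/LT(g_3))·g_3 = 7*a*b + 7*a + 31/8*c.
Reduce S modulo (g_1, g_2, g_3) in that order:
  leading term a*b: subtract (35/4)·g_1 from 7*a*b + 7*a + 31/8*c → 217/16*a + 31/8*c - 217/8
  leading term a: subtract (-31/16)·g_2 from 217/16*a + 31/8*c - 217/8 → 0
The remainder is 0, so this S-polynomial contributes no new basis element.

S(g_1, g_3) = 7*a*b + 7*a + 31/8*c; remainder on division = 0.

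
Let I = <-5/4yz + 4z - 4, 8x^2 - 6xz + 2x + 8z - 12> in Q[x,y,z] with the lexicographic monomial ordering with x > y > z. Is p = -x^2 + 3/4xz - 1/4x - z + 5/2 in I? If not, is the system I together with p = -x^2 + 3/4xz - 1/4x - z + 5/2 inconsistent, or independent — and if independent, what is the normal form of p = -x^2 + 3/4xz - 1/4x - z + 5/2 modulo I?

Adjoining -x^2 + 3/4xz - 1/4x - z + 5/2 makes the ideal the whole ring: the system is inconsistent.

First compute the reduced Gröbner basis of I by Buchberger's algorithm.
f_1 = -5/4yz + 4z - 4, LT = yz.
f_2 = 8x^2 - 6xz + 2x + 8z - 12, LT = x^2.

The S-polynomials (S(f_1,f_2)) all reduce to 0 modulo the current basis, so we have a Gröbner basis.
Inter-reduce: drop elements whose leading term is divisible by another's, tail-reduce, and make monic.
Reduced Gröbner basis: {x^2 - 3/4xz + 1/4x + z - 3/2, yz - 16/5z + 16/5}.
Label its elements g_1 = x^2 - 3/4xz + 1/4x + z - 3/2, g_2 = yz - 16/5z + 16/5.

Reduce p = -x^2 + 3/4xz - 1/4x - z + 5/2 modulo G:
  leading term x^2: subtract (-1)·g_1 from -x^2 + 3/4xz - 1/4x - z + 5/2 → 1
  leading term 1: no divisor's leading term divides it; move 1 to the remainder.
  normal form = 1.
The normal form is nonzero, so p ∉ I. Since p minus its normal form lies in I, I + (p) = I + (r) where r = 1; decide whether this ideal is the whole ring.
Here r = 1 is a nonzero constant, hence a unit: 1 ∈ I + (p), the Gröbner basis of I + (p) is {1}, and the enlarged system has no common solution — adjoining p is inconsistent.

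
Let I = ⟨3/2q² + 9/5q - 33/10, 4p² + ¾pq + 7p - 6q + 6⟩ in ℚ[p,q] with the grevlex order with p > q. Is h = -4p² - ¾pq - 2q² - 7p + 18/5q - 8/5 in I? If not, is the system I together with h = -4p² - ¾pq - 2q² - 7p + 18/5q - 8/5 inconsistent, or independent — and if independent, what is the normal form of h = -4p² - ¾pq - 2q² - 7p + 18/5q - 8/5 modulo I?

-4p² - ¾pq - 2q² - 7p + 18/5q - 8/5 lies in I (it reduces to 0).

First compute the reduced Gröbner basis of I by Buchberger's algorithm.
f_1 = 3/2q² + 9/5q - 33/10, LT = q².
f_2 = 4p² + ¾pq + 7p - 6q + 6, LT = p².

The S-polynomials (S(f_1,f_2)) all reduce to 0 modulo the current basis, so we have a Gröbner basis.
Inter-reduce: drop elements whose leading term is divisible by another's, tail-reduce, and make monic.
Reduced Gröbner basis: {p² + 3/16pq + 7/4p - 3/2q + 3/2, q² + 6/5q - 11/5}.
Label its elements g_1 = p² + 3/16pq + 7/4p - 3/2q + 3/2, g_2 = q² + 6/5q - 11/5.

Reduce h = -4p² - ¾pq - 2q² - 7p + 18/5q - 8/5 modulo G:
  leading term p²: subtract (-4)·g_1 from -4p² - ¾pq - 2q² - 7p + 18/5q - 8/5 → -2q² - 12/5q + 22/5
  leading term q²: subtract (-2)·g_2 from -2q² - 12/5q + 22/5 → 0
  normal form = 0.
Since the normal form is 0, h ∈ I.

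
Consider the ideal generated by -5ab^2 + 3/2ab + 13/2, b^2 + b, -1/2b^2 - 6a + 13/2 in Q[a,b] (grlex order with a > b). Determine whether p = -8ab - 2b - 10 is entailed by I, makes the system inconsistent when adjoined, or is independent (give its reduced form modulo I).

-8ab - 2b - 10 lies in I (it reduces to 0).

First compute the reduced Gröbner basis of I by Buchberger's algorithm.
f_1 = -5ab^2 + 3/2ab + 13/2, LT = ab^2.
f_2 = b^2 + b, LT = b^2.
f_3 = -1/2b^2 - 6a + 13/2, LT = b^2.

S(f_1,f_2): lcm = ab^2. S = -13/10ab - 13/10.
  leading term ab: no divisor's leading term divides it; move -13/10ab to the remainder.
  leading term 1: no divisor's leading term divides it; move -13/10 to the remainder.
  remainder -13/10ab - 13/10 ≠ 0; add h_4 = -13/10ab - 13/10 to the basis.

S(f_1,f_3): lcm = ab^2. S = -12a^2 - 3/10ab + 13a - 13/10.
  leading term a^2: no divisor's leading term divides it; move -12a^2 to the remainder.
  leading term ab: subtract (3/13)·h_4 from -3/10ab + 13a - 13/10 → 13a - 1
  leading term a: no divisor's leading term divides it; move 13a to the remainder.
  leading term 1: no divisor's leading term divides it; move -1 to the remainder.
  remainder -12a^2 + 13a - 1 ≠ 0; add h_5 = -12a^2 + 13a - 1 to the basis.

S(f_2,f_3): lcm = b^2. S = -12a + b + 13.
  leading term a: no divisor's leading term divides it; move -12a to the remainder.
  leading term b: no divisor's leading term divides it; move b to the remainder.
  leading term 1: no divisor's leading term divides it; move 13 to the remainder.
  remainder -12a + b + 13 ≠ 0; add h_6 = -12a + b + 13 to the basis.

S(f_1,h_4): lcm = ab^2. S = -3/10ab - b - 13/10.
  leading term ab: subtract (3/13)·h_4 from -3/10ab - b - 13/10 → -b - 1
  leading term b: no divisor's leading term divides it; move -b to the remainder.
  leading term 1: no divisor's leading term divides it; move -1 to the remainder.
  remainder -b - 1 ≠ 0; add h_7 = -b - 1 to the basis.

The other S-polynomials (S(f_2,h_4), S(f_3,h_4), S(f_1,h_5), S(f_2,h_5), S(f_3,h_5), S(h_4,h_5), S(f_1,h_6), S(f_2,h_6), S(f_3,h_6), S(h_4,h_6), S(h_5,h_6), S(f_1,h_7), S(f_2,h_7), S(f_3,h_7), S(h_4,h_7), S(h_5,h_7), S(h_6,h_7)) all reduce to 0 modulo the current basis, so we have a Gröbner basis.
Inter-reduce: drop elements whose leading term is divisible by another's, tail-reduce, and make monic.
Reduced Gröbner basis: {a - 1, b + 1}.
Label its elements g_1 = a - 1, g_2 = b + 1.

Reduce p = -8ab - 2b - 10 modulo G:
  leading term ab: subtract (-8b)·g_1 from -8ab - 2b - 10 → -10b - 10
  leading term b: subtract (-10)·g_2 from -10b - 10 → 0
  normal form = 0.
Since the normal form is 0, p ∈ I.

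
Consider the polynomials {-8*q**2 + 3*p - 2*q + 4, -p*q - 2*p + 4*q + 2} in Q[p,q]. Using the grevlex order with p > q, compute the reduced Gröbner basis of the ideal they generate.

G = {p**2 - 12*p + 16*q + 4, p*q + 2*p - 4*q - 2, q**2 - 3/8*p + 1/4*q - 1/2}

Buchberger's algorithm terminates because the ascending chain of leading-term ideals stabilizes.

f_1 = -8*q**2 + 3*p - 2*q + 4, LT = q**2.
f_2 = -p*q - 2*p + 4*q + 2, LT = p*q.

S(f_1,f_2): lcm = p*q**2. S = -3/8*p**2 - 7/4*p*q + 4*q**2 - 1/2*p + 2*q.
  leading term p**2: no divisor's leading term divides it; move -3/8*p**2 to the remainder.
  leading term p*q: subtract (7/4)·f_2 from -7/4*p*q + 4*q**2 - 1/2*p + 2*q → 4*q**2 + 3*p - 5*q - 7/2
  leading term q**2: subtract (-1/2)·f_1 from 4*q**2 + 3*p - 5*q - 7/2 → 9/2*p - 6*q - 3/2
  leading term p: no divisor's leading term divides it; move 9/2*p to the remainder.
  leading term q: no divisor's leading term divides it; move -6*q to the remainder.
  leading term 1: no divisor's leading term divides it; move -3/2 to the remainder.
  remainder -3/8*p**2 + 9/2*p - 6*q - 3/2 ≠ 0; add g_3 = -3/8*p**2 + 9/2*p - 6*q - 3/2 to the basis.

The other S-polynomials (S(f_1,g_3), S(f_2,g_3)) all reduce to 0 modulo the current basis, so we have a Gröbner basis.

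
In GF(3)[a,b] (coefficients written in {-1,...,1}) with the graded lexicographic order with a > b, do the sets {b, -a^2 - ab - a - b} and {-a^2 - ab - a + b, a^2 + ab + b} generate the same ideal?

No, the ideals differ.

Equality of ideals is decidable: compute both reduced Gröbner bases (unique for the ordering) and check whether they agree.
Buchberger on the first generating set:
f_1 = b, LT = b.
f_2 = -a^2 - ab - a - b, LT = a^2.

The S-polynomials (S(f_1,f_2)) all reduce to 0 modulo the current basis, so we have a Gröbner basis.
Inter-reduce: drop elements whose leading term is divisible by another's, tail-reduce, and make monic.
Reduced Gröbner basis: {a^2 + a, b}.

Buchberger on the second generating set:
h_1 = -a^2 - ab - a + b, LT = a^2.
h_2 = a^2 + ab + b, LT = a^2.

S(h_1,h_2): lcm = a^2. S = a + b.
  reduce S modulo (h_1, h_2):
  remainder a + b ≠ 0; add k_3 = a + b to the basis.

S(h_1,k_3): lcm = a^2. S = a - b.
  reduce S modulo (h_1, h_2, k_3):
  remainder b ≠ 0; add k_4 = b to the basis.

The other S-polynomials (S(h_2,k_3), S(h_1,k_4), S(h_2,k_4), S(k_3,k_4)) all reduce to 0 modulo the current basis, so we have a Gröbner basis.
Inter-reduce: drop elements whose leading term is divisible by another's, tail-reduce, and make monic.
Reduced Gröbner basis: {a, b}.

These differ, so the ideals are not equal.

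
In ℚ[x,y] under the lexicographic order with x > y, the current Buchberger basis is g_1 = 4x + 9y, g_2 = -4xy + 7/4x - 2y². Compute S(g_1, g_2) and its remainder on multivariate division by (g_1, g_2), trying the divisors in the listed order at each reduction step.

lcm(LM(g_1), LM(g_2)) = xy.
S = (lcm/LT(g_1))·g_1 − (lcm/LT(g_2))·g_2 = 7/16x + 7/4y².
Reduce S modulo (g_1, g_2) in that order:
  leading term x: subtract (7/64)·g_1 from 7/16x + 7/4y² → 7/4y² - 63/64y
  leading term y²: no divisor's leading term divides it; move 7/4y² to the remainder.
  leading term y: no divisor's leading term divides it; move -63/64y to the remainder.
The remainder 7/4y² - 63/64y is nonzero, so it would be added as the next basis element.

S(g_1, g_2) = 7/16x + 7/4y²; remainder on division = 7/4y² - 63/64y.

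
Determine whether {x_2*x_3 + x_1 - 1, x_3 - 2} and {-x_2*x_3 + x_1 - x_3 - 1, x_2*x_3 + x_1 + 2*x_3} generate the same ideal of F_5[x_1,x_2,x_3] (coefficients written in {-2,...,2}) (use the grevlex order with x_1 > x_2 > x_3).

Equality of ideals is decidable: compute both reduced Gröbner bases (unique for the ordering) and check whether they agree.
Buchberger on the first generating set:
f_1 = x_2*x_3 + x_1 - 1, LT = x_2*x_3.
f_2 = x_3 - 2, LT = x_3.

S(f_1,f_2): lcm = x_2*x_3. S = x_1 + 2*x_2 - 1.
  leading term x_1: no divisor's leading term divides it; move x_1 to the remainder.
  leading term x_2: no divisor's leading term divides it; move 2*x_2 to the remainder.
  leading term 1: no divisor's leading term divides it; move -1 to the remainder.
  remainder x_1 + 2*x_2 - 1 ≠ 0; add g_3 = x_1 + 2*x_2 - 1 to the basis.

The other S-polynomials (S(f_1,g_3), S(f_2,g_3)) all reduce to 0 modulo the current basis, so we have a Gröbner basis.
Inter-reduce: drop elements whose leading term is divisible by another's, tail-reduce, and make monic.
Reduced Gröbner basis: {x_1 + 2*x_2 - 1, x_3 - 2}.

Buchberger on the second generating set:
h_1 = -x_2*x_3 + x_1 - x_3 - 1, LT = x_2*x_3.
h_2 = x_2*x_3 + x_1 + 2*x_3, LT = x_2*x_3.

S(h_1,h_2): lcm = x_2*x_3. S = -2*x_1 - x_3 + 1.
  leading term x_1: no divisor's leading term divides it; move -2*x_1 to the remainder.
  leading term x_3: no divisor's leading term divides it; move -x_3 to the remainder.
  leading term 1: no divisor's leading term divides it; move 1 to the remainder.
  remainder -2*x_1 - x_3 + 1 ≠ 0; add k_3 = -2*x_1 - x_3 + 1 to the basis.

The other S-polynomials (S(h_1,k_3), S(h_2,k_3)) all reduce to 0 modulo the current basis, so we have a Gröbner basis.
Inter-reduce: drop elements whose leading term is divisible by another's, tail-reduce, and make monic.
Reduced Gröbner basis: {x_2*x_3 - x_3 - 2, x_1 - 2*x_3 + 2}.

The bases are distinct; the ideals are different.

No, the ideals differ.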